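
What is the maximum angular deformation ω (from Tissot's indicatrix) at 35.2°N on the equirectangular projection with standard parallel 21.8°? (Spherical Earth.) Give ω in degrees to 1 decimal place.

7.3°

The equidistant cylindrical projection with φ₀ = 21.8° has h = 1 (meridians true) and k = cos φ₀ / cos φ along parallels.
At 35.2°: h = 1.000, k = 1.136; principal scales a = 1.136, b = 1.000.
sin(ω/2) = (a − b)/(a + b) = 0.1363/2.136 = 0.06378, so ω = 2 arcsin(0.06378) ≈ 7.3°.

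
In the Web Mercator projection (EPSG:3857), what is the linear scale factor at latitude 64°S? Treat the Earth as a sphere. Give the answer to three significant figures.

2.28

The Mercator projection is conformal; its linear scale factor is the same in every direction and equals sec φ = 1/cos φ.
k = 1/cos 64° = 1/0.4384 = 2.281.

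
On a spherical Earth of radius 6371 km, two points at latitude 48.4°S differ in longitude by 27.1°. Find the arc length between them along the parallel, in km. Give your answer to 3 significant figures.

Arc length along a parallel = R cos φ · Δλ (with Δλ in radians).
= 6371 × cos 48.4° × (27.1° × π/180) = 6371 × 0.6639 × 0.4730 ≈ 2000 km.

2000 km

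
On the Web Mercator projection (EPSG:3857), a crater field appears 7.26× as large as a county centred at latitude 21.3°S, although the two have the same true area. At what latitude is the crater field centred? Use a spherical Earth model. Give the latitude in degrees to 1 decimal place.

Mercator areal scale is sec²φ, so apparent-area ratio = sec²φ₁ / sec²φ₂ = cos²φ₂ / cos²φ₁.
cos²φ₂ / cos²φ₁ = 7.26  ⇒  cos φ₁ = cos 21.3° / √7.26 = 0.9317/2.694 = 0.3458.
φ₁ = arccos(0.3458) ≈ 69.8°.

69.8°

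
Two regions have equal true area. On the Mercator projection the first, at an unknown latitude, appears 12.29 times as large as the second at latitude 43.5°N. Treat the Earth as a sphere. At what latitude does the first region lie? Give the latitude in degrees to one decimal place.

On Mercator, (apparent₁)/(apparent₂) = sec²φ₁ / sec²φ₂ when true areas are equal.
cos²φ₂ / cos²φ₁ = 12.29  ⇒  cos φ₁ = cos 43.5° / √12.29 = 0.7254/3.506 = 0.2069.
φ₁ = arccos(0.2069) ≈ 78.1°.

78.1°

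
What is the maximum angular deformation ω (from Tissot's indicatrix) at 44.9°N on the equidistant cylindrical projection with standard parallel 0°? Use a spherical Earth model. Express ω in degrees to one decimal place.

Plate carrée maps x = Rλ, y = Rφ. The meridian scale is h = 1 and the parallel scale is k = 1/cos φ = sec φ.
At 44.9°: h = 1.000, k = 1.412; principal scales a = 1.412, b = 1.000.
sin(ω/2) = (a − b)/(a + b) = 0.4118/2.412 = 0.1707, so ω = 2 arcsin(0.1707) ≈ 19.7°.

19.7°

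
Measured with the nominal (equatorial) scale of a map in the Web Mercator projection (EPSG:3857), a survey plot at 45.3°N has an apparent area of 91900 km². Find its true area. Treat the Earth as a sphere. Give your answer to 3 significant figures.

For Mercator, h = k = sec φ (a conformal cylindrical projection has a single point scale, 1/cos φ).
Areal scale = k² = sec²φ = 1/cos²(45.3°) = 1/0.7034² = 2.021.
True area = apparent / (areal scale) = 91900 / 2.021 ≈ 45500 km².

45500 km²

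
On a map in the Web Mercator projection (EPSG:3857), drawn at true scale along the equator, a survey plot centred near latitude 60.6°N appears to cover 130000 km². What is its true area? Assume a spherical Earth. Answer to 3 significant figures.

Mercator is conformal, so the point scale is isotropic: h = k = sec φ = 1/cos φ.
Areal scale = k² = sec²φ = 1/cos²(60.6°) = 1/0.4909² = 4.150.
True area = apparent / (areal scale) = 130000 / 4.150 ≈ 31300 km².

31300 km²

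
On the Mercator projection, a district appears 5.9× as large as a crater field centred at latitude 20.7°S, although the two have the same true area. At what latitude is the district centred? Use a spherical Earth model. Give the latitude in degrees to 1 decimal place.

For equal true areas on Mercator, apparent areas scale as sec²φ, so the ratio is cos²φ₂ / cos²φ₁.
cos²φ₂ / cos²φ₁ = 5.9  ⇒  cos φ₁ = cos 20.7° / √5.9 = 0.9354/2.429 = 0.3851.
φ₁ = arccos(0.3851) ≈ 67.3°.

67.3°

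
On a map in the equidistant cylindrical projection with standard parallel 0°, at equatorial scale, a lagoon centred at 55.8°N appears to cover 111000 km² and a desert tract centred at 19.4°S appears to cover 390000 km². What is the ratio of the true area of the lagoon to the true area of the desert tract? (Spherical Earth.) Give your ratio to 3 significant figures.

Plate carrée has h = 1 and k = sec φ, giving areal scale sec φ; true area = (apparent area) · cos φ.
True area of lagoon: 111000 × cos(55.8°) = 111000 × 0.5621 = 62390 km².
True area of desert tract: 390000 × cos(19.4°) = 390000 × 0.9432 = 367900 km².
Ratio = 62390 / 367900 ≈ 0.170.

0.170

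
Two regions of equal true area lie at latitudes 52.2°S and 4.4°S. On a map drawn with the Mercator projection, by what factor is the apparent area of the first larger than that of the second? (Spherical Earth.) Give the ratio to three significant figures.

Mercator areal scale is sec²φ.
At 52.2°: sec²(52.2°) = 1/0.6129² = 2.662.
At 4.4°: sec²(4.4°) = 1/0.9971² = 1.006.
Ratio = 2.662/1.006 = cos²(4.4°)/cos²(52.2°) ≈ 2.65.

2.65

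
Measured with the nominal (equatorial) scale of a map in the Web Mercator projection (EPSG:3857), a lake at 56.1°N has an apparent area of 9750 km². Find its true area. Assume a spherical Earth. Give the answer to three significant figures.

The Mercator projection is conformal; its linear scale factor is the same in every direction and equals sec φ = 1/cos φ.
Areal scale = k² = sec²φ = 1/cos²(56.1°) = 1/0.5577² = 3.215.
True area = apparent / (areal scale) = 9750 / 3.215 ≈ 3030 km².

3030 km²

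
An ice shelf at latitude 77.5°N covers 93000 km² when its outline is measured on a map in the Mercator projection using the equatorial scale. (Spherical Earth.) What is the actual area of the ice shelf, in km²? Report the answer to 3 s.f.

Mercator is conformal, so the point scale is isotropic: h = k = sec φ = 1/cos φ.
Areal scale = k² = sec²φ = 1/cos²(77.5°) = 1/0.2164² = 21.35.
True area = apparent / (areal scale) = 93000 / 21.35 ≈ 4360 km².

4360 km²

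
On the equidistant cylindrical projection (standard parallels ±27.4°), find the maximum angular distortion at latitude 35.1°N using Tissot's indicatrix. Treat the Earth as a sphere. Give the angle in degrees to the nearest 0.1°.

In the equirectangular projection with standard parallel φ₀ = 27.4° (x = Rλ cos φ₀, y = Rφ), meridians are true-scale (h = 1) and the parallel scale is k = cos φ₀ / cos φ.
At 35.1°: h = 1.000, k = 1.085; principal scales a = 1.085, b = 1.000.
sin(ω/2) = (a − b)/(a + b) = 0.08515/2.085 = 0.04084, so ω = 2 arcsin(0.04084) ≈ 4.7°.

4.7°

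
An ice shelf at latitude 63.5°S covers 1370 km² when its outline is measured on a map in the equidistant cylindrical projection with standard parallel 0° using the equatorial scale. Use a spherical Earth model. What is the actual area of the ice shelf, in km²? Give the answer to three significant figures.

For the equirectangular projection with φ₀ = 0 (plate carrée), h = 1 along meridians and k = sec φ along parallels.
Areal scale = h·k = 1 × sec φ; at 63.5°, h = 1.000, k = 2.241, so h·k = 2.241.
True area = apparent / (areal scale) = 1370 / 2.241 ≈ 611 km².

611 km²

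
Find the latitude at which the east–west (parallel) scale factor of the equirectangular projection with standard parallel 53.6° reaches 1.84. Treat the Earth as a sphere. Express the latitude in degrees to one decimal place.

In the equirectangular projection with standard parallel φ₀ = 53.6° (x = Rλ cos φ₀, y = Rφ), meridians are true-scale (h = 1) and the parallel scale is k = cos φ₀ / cos φ.
k = cos φ₀ / cos φ = 1.84  ⇒  cos φ = cos 53.6° / 1.84 = 0.3225.
φ = arccos(0.3225) ≈ 71.2°.

71.2°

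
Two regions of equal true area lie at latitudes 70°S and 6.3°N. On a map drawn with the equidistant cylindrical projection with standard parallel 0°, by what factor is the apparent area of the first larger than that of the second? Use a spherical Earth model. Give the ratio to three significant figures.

In the plate carrée (x = Rλ, y = Rφ), meridians are true-scale (h = 1) and parallels are stretched by k = sec φ.
Areal scale at 70°: h·k = 1.000 × 2.924 = 2.924.
Areal scale at 6.3°: h·k = 1.000 × 1.006 = 1.006.
Ratio = 2.924/1.006 ≈ 2.91.

2.91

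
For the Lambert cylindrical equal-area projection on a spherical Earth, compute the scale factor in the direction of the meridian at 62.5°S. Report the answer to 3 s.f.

0.462

The Lambert cylindrical equal-area projection is the cylindrical equal-area projection with its standard parallel at the equator (φ₀ = 0). A cylindrical equal-area projection with standard parallel φ₀ has meridian scale h = cos φ / cos φ₀ and parallel scale k = cos φ₀ / cos φ (so areas are preserved, h·k = 1).
h = cos 62.5° / cos 0° = 0.4617/1.000 = 0.4617.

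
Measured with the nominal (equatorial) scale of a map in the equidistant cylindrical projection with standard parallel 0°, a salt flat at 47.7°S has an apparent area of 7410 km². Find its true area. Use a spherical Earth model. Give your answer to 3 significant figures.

4990 km²

Plate carrée maps x = Rλ, y = Rφ. The meridian scale is h = 1 and the parallel scale is k = 1/cos φ = sec φ.
Areal scale = h·k = 1 × sec φ; at 47.7°, h = 1.000, k = 1.486, so h·k = 1.486.
True area = apparent / (areal scale) = 7410 / 1.486 ≈ 4990 km².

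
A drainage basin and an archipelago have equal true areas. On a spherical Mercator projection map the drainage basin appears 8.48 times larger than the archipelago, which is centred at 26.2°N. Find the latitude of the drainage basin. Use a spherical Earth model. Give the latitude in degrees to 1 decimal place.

72.1°

Mercator areal scale is sec²φ, so apparent-area ratio = sec²φ₁ / sec²φ₂ = cos²φ₂ / cos²φ₁.
cos²φ₂ / cos²φ₁ = 8.48  ⇒  cos φ₁ = cos 26.2° / √8.48 = 0.8973/2.912 = 0.3081.
φ₁ = arccos(0.3081) ≈ 72.1°.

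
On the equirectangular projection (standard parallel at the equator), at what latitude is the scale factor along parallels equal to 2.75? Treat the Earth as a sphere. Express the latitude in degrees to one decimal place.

68.7°

Plate carrée: h = 1, k = sec φ along parallels.
sec φ = 2.75  ⇒  cos φ = 0.3636  ⇒  φ ≈ 68.7°.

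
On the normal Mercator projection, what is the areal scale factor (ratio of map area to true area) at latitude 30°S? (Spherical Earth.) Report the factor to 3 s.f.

For Mercator, h = k = sec φ (a conformal cylindrical projection has a single point scale, 1/cos φ).
Areal scale = k² = sec²φ = 1/cos²(30°) = 1/0.8660² = 1.333.

1.33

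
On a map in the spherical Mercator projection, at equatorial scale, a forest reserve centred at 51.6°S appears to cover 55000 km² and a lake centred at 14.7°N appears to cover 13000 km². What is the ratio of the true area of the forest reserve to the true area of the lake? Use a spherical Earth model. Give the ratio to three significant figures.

1.74

Mercator's areal exaggeration is sec²φ; hence true area = (apparent area) · cos²φ.
True area of forest reserve: 55000 × cos²(51.6°) = 55000 × 0.3858 = 21220 km².
True area of lake: 13000 × cos²(14.7°) = 13000 × 0.9356 = 12160 km².
Ratio = 21220 / 12160 ≈ 1.74.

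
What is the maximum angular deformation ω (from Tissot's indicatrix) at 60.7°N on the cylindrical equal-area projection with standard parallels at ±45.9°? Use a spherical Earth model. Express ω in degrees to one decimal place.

39.5°

For cylindrical equal-area with standard parallel φ₀, h = cos φ / cos φ₀ and k = cos φ₀ / cos φ, so h·k = 1.
At 60.7°: h = 0.7032, k = 1.422; principal scales a = 1.422, b = 0.7032.
sin(ω/2) = (a − b)/(a + b) = 0.7188/2.125 = 0.3382, so ω = 2 arcsin(0.3382) ≈ 39.5°.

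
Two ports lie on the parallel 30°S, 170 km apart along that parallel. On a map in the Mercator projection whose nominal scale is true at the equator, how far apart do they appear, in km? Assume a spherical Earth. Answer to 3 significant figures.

For Mercator, h = k = sec φ (a conformal cylindrical projection has a single point scale, 1/cos φ).
Along the parallel, k = sec 30° = 1/0.8660 = 1.155.
Map distance = 170 × 1.155 ≈ 196 km.

196 km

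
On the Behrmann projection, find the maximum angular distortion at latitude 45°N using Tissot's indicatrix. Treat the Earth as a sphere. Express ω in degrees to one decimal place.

The Behrmann projection is cylindrical equal-area with φ₀ = 30°. Cylindrical equal-area (φ₀ = 30°): h = cos φ / cos 30° along meridians, k = cos 30° / cos φ along parallels; h·k = 1.
At 45°: h = 0.8165, k = 1.225; principal scales a = 1.225, b = 0.8165.
sin(ω/2) = (a − b)/(a + b) = 0.4082/2.041 = 0.2000, so ω = 2 arcsin(0.2000) ≈ 23.1°.

23.1°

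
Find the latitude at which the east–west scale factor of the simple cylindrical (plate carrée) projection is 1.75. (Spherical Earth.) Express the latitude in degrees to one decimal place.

55.2°

Plate carrée: h = 1, k = sec φ along parallels.
sec φ = 1.75  ⇒  cos φ = 0.5714  ⇒  φ ≈ 55.2°.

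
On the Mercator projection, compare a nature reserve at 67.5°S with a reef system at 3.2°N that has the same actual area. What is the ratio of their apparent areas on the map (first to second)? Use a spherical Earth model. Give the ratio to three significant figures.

6.81

On Mercator, area is exaggerated by sec²φ = 1/cos²φ.
At 67.5°: sec²(67.5°) = 1/0.3827² = 6.828.
At 3.2°: sec²(3.2°) = 1/0.9984² = 1.003.
Ratio = 6.828/1.003 = cos²(3.2°)/cos²(67.5°) ≈ 6.81.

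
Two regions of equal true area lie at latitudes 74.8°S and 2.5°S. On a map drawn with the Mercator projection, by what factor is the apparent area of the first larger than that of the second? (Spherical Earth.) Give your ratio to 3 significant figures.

14.5

Mercator is conformal with k = sec φ, so areal scale = k² = sec²φ.
At 74.8°: sec²(74.8°) = 1/0.2622² = 14.55.
At 2.5°: sec²(2.5°) = 1/0.9990² = 1.002.
Ratio = 14.55/1.002 = cos²(2.5°)/cos²(74.8°) ≈ 14.5.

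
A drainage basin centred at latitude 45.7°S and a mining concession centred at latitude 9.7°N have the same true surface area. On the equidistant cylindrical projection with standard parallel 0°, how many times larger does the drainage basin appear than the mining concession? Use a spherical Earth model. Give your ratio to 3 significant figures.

Plate carrée maps x = Rλ, y = Rφ. The meridian scale is h = 1 and the parallel scale is k = 1/cos φ = sec φ.
Areal scale at 45.7°: h·k = 1.000 × 1.432 = 1.432.
Areal scale at 9.7°: h·k = 1.000 × 1.015 = 1.015.
Ratio = 1.432/1.015 ≈ 1.41.

1.41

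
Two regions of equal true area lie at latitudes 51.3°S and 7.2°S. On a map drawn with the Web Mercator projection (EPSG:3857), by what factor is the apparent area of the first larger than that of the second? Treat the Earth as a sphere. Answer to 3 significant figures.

2.52

Mercator areal scale is sec²φ.
At 51.3°: sec²(51.3°) = 1/0.6252² = 2.558.
At 7.2°: sec²(7.2°) = 1/0.9921² = 1.016.
Ratio = 2.558/1.016 = cos²(7.2°)/cos²(51.3°) ≈ 2.52.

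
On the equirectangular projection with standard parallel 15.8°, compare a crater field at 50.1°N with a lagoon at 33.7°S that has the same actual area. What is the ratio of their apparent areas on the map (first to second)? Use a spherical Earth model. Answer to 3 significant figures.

The equidistant cylindrical projection with φ₀ = 15.8° has h = 1 (meridians true) and k = cos φ₀ / cos φ along parallels.
Areal scale at 50.1°: h·k = 1.000 × 1.500 = 1.500.
Areal scale at 33.7°: h·k = 1.000 × 1.157 = 1.157.
Ratio = 1.500/1.157 ≈ 1.30.

1.30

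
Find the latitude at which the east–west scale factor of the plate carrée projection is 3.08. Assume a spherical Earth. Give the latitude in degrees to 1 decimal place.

71.1°

Plate carrée: h = 1, k = sec φ along parallels.
sec φ = 3.08  ⇒  cos φ = 0.3247  ⇒  φ ≈ 71.1°.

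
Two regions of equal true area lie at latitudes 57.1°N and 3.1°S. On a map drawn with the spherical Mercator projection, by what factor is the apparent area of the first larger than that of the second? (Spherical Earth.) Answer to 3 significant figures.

On Mercator, area is exaggerated by sec²φ = 1/cos²φ.
At 57.1°: sec²(57.1°) = 1/0.5432² = 3.389.
At 3.1°: sec²(3.1°) = 1/0.9985² = 1.003.
Ratio = 3.389/1.003 = cos²(3.1°)/cos²(57.1°) ≈ 3.38.

3.38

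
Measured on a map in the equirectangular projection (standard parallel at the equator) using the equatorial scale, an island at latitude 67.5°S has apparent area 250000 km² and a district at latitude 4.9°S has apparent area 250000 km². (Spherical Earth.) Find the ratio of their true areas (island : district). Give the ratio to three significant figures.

Plate carrée has h = 1 and k = sec φ, giving areal scale sec φ; true area = (apparent area) · cos φ.
True area of island: 250000 × cos(67.5°) = 250000 × 0.3827 = 95670 km².
True area of district: 250000 × cos(4.9°) = 250000 × 0.9963 = 249100 km².
Ratio = 95670 / 249100 ≈ 0.384.

0.384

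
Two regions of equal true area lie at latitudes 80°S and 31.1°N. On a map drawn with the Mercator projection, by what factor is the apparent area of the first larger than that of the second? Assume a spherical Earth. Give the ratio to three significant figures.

24.3

On Mercator, area is exaggerated by sec²φ = 1/cos²φ.
At 80°: sec²(80°) = 1/0.1736² = 33.16.
At 31.1°: sec²(31.1°) = 1/0.8563² = 1.364.
Ratio = 33.16/1.364 = cos²(31.1°)/cos²(80°) ≈ 24.3.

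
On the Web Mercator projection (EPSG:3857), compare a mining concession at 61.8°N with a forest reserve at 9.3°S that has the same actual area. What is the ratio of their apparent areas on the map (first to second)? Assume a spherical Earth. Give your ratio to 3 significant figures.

Mercator areal scale is sec²φ.
At 61.8°: sec²(61.8°) = 1/0.4726² = 4.478.
At 9.3°: sec²(9.3°) = 1/0.9869² = 1.027.
Ratio = 4.478/1.027 = cos²(9.3°)/cos²(61.8°) ≈ 4.36.

4.36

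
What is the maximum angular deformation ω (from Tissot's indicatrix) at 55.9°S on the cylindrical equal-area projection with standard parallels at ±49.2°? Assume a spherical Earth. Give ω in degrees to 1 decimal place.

For cylindrical equal-area with standard parallel φ₀, h = cos φ / cos φ₀ and k = cos φ₀ / cos φ, so h·k = 1.
At 55.9°: h = 0.8580, k = 1.165; principal scales a = 1.165, b = 0.8580.
sin(ω/2) = (a − b)/(a + b) = 0.3075/2.023 = 0.1520, so ω = 2 arcsin(0.1520) ≈ 17.5°.

17.5°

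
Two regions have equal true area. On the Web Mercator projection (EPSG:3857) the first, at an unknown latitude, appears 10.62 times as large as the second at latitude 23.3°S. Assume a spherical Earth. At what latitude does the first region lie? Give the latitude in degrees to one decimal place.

Mercator areal scale is sec²φ, so apparent-area ratio = sec²φ₁ / sec²φ₂ = cos²φ₂ / cos²φ₁.
cos²φ₂ / cos²φ₁ = 10.62  ⇒  cos φ₁ = cos 23.3° / √10.62 = 0.9184/3.259 = 0.2818.
φ₁ = arccos(0.2818) ≈ 73.6°.

73.6°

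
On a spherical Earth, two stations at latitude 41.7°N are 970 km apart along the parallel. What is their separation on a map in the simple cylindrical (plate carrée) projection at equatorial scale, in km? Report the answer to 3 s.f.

1300 km

Plate carrée maps x = Rλ, y = Rφ. The meridian scale is h = 1 and the parallel scale is k = 1/cos φ = sec φ.
Along the parallel, k = sec 41.7° = 1/0.7466 = 1.339.
Map distance = 970 × 1.339 ≈ 1300 km.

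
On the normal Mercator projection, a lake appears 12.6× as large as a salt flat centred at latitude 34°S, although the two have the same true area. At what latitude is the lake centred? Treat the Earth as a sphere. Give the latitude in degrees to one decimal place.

For equal true areas on Mercator, apparent areas scale as sec²φ, so the ratio is cos²φ₂ / cos²φ₁.
cos²φ₂ / cos²φ₁ = 12.6  ⇒  cos φ₁ = cos 34° / √12.6 = 0.8290/3.550 = 0.2336.
φ₁ = arccos(0.2336) ≈ 76.5°.

76.5°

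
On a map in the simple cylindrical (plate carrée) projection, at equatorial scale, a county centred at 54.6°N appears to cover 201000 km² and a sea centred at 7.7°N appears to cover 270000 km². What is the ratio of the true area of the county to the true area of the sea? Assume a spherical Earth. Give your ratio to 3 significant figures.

0.435

On the plate carrée, areal scale = h·k = 1 × sec φ, so true area = apparent × cos φ.
True area of county: 201000 × cos(54.6°) = 201000 × 0.5793 = 116400 km².
True area of sea: 270000 × cos(7.7°) = 270000 × 0.9910 = 267600 km².
Ratio = 116400 / 267600 ≈ 0.435.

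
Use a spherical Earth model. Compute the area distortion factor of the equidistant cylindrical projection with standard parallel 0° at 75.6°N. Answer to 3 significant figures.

4.02

In the plate carrée (x = Rλ, y = Rφ), meridians are true-scale (h = 1) and parallels are stretched by k = sec φ.
Areal scale = h·k = 1 × sec φ; at 75.6°, h = 1.000, k = 4.021, so h·k = 4.021.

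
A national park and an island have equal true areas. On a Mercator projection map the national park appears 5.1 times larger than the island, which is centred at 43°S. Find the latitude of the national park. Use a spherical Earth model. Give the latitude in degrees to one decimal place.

71.1°

Mercator areal scale is sec²φ, so apparent-area ratio = sec²φ₁ / sec²φ₂ = cos²φ₂ / cos²φ₁.
cos²φ₂ / cos²φ₁ = 5.1  ⇒  cos φ₁ = cos 43° / √5.1 = 0.7314/2.258 = 0.3238.
φ₁ = arccos(0.3238) ≈ 71.1°.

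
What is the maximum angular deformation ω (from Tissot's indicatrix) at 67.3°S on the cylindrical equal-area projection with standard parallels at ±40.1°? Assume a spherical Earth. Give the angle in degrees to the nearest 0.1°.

72.9°

Cylindrical equal-area (φ₀ = 40.1°): h = cos φ / cos 40.1° along meridians, k = cos 40.1° / cos φ along parallels; h·k = 1.
At 67.3°: h = 0.5045, k = 1.982; principal scales a = 1.982, b = 0.5045.
sin(ω/2) = (a − b)/(a + b) = 1.478/2.487 = 0.5942, so ω = 2 arcsin(0.5942) ≈ 72.9°.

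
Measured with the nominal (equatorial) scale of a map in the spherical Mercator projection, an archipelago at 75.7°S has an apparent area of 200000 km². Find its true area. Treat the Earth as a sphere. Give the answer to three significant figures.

12200 km²

Mercator is conformal, so the point scale is isotropic: h = k = sec φ = 1/cos φ.
Areal scale = k² = sec²φ = 1/cos²(75.7°) = 1/0.2470² = 16.39.
True area = apparent / (areal scale) = 200000 / 16.39 ≈ 12200 km².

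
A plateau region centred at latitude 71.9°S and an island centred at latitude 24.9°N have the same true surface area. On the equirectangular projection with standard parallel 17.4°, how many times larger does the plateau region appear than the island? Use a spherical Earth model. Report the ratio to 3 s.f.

The equidistant cylindrical projection with φ₀ = 17.4° has h = 1 (meridians true) and k = cos φ₀ / cos φ along parallels.
Areal scale at 71.9°: h·k = 1.000 × 3.071 = 3.071.
Areal scale at 24.9°: h·k = 1.000 × 1.052 = 1.052.
Ratio = 3.071/1.052 ≈ 2.92.

2.92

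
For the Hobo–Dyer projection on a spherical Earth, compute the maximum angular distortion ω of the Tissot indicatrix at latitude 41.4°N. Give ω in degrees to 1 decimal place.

The Hobo–Dyer projection is cylindrical equal-area with φ₀ = 37.5°. Cylindrical equal-area (φ₀ = 37.5°): h = cos φ / cos 37.5° along meridians, k = cos 37.5° / cos φ along parallels; h·k = 1.
At 41.4°: h = 0.9455, k = 1.058; principal scales a = 1.058, b = 0.9455.
sin(ω/2) = (a − b)/(a + b) = 0.1122/2.003 = 0.05599, so ω = 2 arcsin(0.05599) ≈ 6.4°.

6.4°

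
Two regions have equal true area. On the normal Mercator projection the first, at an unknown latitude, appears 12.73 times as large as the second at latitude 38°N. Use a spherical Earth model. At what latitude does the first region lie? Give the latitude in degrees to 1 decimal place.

For equal true areas on Mercator, apparent areas scale as sec²φ, so the ratio is cos²φ₂ / cos²φ₁.
cos²φ₂ / cos²φ₁ = 12.73  ⇒  cos φ₁ = cos 38° / √12.73 = 0.7880/3.568 = 0.2209.
φ₁ = arccos(0.2209) ≈ 77.2°.

77.2°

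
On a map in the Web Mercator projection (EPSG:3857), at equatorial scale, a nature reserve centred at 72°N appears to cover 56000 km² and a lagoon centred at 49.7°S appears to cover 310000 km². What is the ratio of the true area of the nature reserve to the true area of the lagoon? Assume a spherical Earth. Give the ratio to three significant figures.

0.0412

Mercator's areal exaggeration is sec²φ; hence true area = (apparent area) · cos²φ.
True area of nature reserve: 56000 × cos²(72°) = 56000 × 0.09549 = 5348 km².
True area of lagoon: 310000 × cos²(49.7°) = 310000 × 0.4183 = 129700 km².
Ratio = 5348 / 129700 ≈ 0.0412.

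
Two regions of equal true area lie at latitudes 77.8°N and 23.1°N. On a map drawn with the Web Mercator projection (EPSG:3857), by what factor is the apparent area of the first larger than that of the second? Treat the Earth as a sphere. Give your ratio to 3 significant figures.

18.9

On Mercator, area is exaggerated by sec²φ = 1/cos²φ.
At 77.8°: sec²(77.8°) = 1/0.2113² = 22.39.
At 23.1°: sec²(23.1°) = 1/0.9198² = 1.182.
Ratio = 22.39/1.182 = cos²(23.1°)/cos²(77.8°) ≈ 18.9.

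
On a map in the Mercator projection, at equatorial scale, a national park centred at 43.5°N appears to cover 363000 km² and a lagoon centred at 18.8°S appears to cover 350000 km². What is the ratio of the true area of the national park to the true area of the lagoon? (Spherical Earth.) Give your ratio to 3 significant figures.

Mercator's areal exaggeration is sec²φ; hence true area = (apparent area) · cos²φ.
True area of national park: 363000 × cos²(43.5°) = 363000 × 0.5262 = 191000 km².
True area of lagoon: 350000 × cos²(18.8°) = 350000 × 0.8961 = 313700 km².
Ratio = 191000 / 313700 ≈ 0.609.

0.609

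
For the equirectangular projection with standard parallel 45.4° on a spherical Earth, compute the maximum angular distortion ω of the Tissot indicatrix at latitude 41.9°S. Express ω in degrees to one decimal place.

In the equirectangular projection with standard parallel φ₀ = 45.4° (x = Rλ cos φ₀, y = Rφ), meridians are true-scale (h = 1) and the parallel scale is k = cos φ₀ / cos φ.
At 41.9°: h = 1.000, k = 0.9434; principal scales a = 1.000, b = 0.9434.
sin(ω/2) = (a − b)/(a + b) = 0.05664/1.943 = 0.02915, so ω = 2 arcsin(0.02915) ≈ 3.3°.

3.3°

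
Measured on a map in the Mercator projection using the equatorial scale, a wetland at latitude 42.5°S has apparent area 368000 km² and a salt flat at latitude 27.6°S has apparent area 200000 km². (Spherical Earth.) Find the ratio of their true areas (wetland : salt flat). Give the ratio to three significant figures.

Mercator's areal exaggeration is sec²φ; hence true area = (apparent area) · cos²φ.
True area of wetland: 368000 × cos²(42.5°) = 368000 × 0.5436 = 200000 km².
True area of salt flat: 200000 × cos²(27.6°) = 200000 × 0.7854 = 157100 km².
Ratio = 200000 / 157100 ≈ 1.27.

1.27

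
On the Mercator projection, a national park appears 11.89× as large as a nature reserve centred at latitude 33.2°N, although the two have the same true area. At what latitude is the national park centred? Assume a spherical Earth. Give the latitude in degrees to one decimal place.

76.0°

On Mercator, (apparent₁)/(apparent₂) = sec²φ₁ / sec²φ₂ when true areas are equal.
cos²φ₂ / cos²φ₁ = 11.89  ⇒  cos φ₁ = cos 33.2° / √11.89 = 0.8368/3.448 = 0.2427.
φ₁ = arccos(0.2427) ≈ 76.0°.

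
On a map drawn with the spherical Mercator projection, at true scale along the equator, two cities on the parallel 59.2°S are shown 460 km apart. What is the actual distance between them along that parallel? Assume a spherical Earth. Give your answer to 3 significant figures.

236 km

Mercator is conformal, so the point scale is isotropic: h = k = sec φ = 1/cos φ.
Along the parallel at 59.2°, map distances are exaggerated by k = sec 59.2° = 1.953.
True distance = 460 / 1.953 = 460 × cos 59.2° ≈ 236 km.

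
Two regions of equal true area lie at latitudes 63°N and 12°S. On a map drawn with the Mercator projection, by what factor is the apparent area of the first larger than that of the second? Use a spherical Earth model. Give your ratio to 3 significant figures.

On Mercator, area is exaggerated by sec²φ = 1/cos²φ.
At 63°: sec²(63°) = 1/0.4540² = 4.852.
At 12°: sec²(12°) = 1/0.9781² = 1.045.
Ratio = 4.852/1.045 = cos²(12°)/cos²(63°) ≈ 4.64.

4.64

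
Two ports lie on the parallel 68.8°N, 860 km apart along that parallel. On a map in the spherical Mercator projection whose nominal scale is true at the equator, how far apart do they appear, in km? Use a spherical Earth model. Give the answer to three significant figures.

For Mercator, h = k = sec φ (a conformal cylindrical projection has a single point scale, 1/cos φ).
Along the parallel, k = sec 68.8° = 1/0.3616 = 2.765.
Map distance = 860 × 2.765 ≈ 2380 km.

2380 km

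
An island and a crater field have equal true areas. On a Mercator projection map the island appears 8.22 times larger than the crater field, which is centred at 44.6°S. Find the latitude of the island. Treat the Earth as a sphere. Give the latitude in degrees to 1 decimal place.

75.6°

For equal true areas on Mercator, apparent areas scale as sec²φ, so the ratio is cos²φ₂ / cos²φ₁.
cos²φ₂ / cos²φ₁ = 8.22  ⇒  cos φ₁ = cos 44.6° / √8.22 = 0.7120/2.867 = 0.2483.
φ₁ = arccos(0.2483) ≈ 75.6°.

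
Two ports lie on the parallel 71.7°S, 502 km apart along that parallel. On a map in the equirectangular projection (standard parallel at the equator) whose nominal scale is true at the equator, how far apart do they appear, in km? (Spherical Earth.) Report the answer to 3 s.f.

1600 km

For the equirectangular projection with φ₀ = 0 (plate carrée), h = 1 along meridians and k = sec φ along parallels.
Along the parallel, k = sec 71.7° = 1/0.3140 = 3.185.
Map distance = 502 × 3.185 ≈ 1600 km.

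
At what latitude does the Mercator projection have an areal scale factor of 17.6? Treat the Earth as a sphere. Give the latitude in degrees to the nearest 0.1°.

Mercator areal scale is sec²φ.
sec²φ = 17.6  ⇒  cos²φ = 0.05682  ⇒  cos φ = 0.2384.
φ = arccos(0.2384) ≈ 76.2°.

76.2°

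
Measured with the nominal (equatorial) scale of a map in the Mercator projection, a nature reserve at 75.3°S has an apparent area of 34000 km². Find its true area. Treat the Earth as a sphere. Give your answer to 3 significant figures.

2190 km²

For Mercator, h = k = sec φ (a conformal cylindrical projection has a single point scale, 1/cos φ).
Areal scale = k² = sec²φ = 1/cos²(75.3°) = 1/0.2538² = 15.53.
True area = apparent / (areal scale) = 34000 / 15.53 ≈ 2190 km².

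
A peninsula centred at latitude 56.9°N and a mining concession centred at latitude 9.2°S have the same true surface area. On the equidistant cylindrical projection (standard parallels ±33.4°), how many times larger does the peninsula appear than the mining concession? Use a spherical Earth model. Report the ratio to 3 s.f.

1.81

In the equirectangular projection with standard parallel φ₀ = 33.4° (x = Rλ cos φ₀, y = Rφ), meridians are true-scale (h = 1) and the parallel scale is k = cos φ₀ / cos φ.
Areal scale at 56.9°: h·k = 1.000 × 1.529 = 1.529.
Areal scale at 9.2°: h·k = 1.000 × 0.8457 = 0.8457.
Ratio = 1.529/0.8457 ≈ 1.81.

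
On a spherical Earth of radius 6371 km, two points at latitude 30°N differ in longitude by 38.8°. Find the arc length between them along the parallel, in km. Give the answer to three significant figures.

3740 km

Arc length along a parallel = R cos φ · Δλ (with Δλ in radians).
= 6371 × cos 30° × (38.8° × π/180) = 6371 × 0.8660 × 0.6772 ≈ 3740 km.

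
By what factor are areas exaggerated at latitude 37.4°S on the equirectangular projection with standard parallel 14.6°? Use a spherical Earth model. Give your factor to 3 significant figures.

In the equirectangular projection with standard parallel φ₀ = 14.6° (x = Rλ cos φ₀, y = Rφ), meridians are true-scale (h = 1) and the parallel scale is k = cos φ₀ / cos φ.
Areal scale = h·k = 1 × cos φ₀ / cos φ; at 37.4°, h = 1.000, k = 1.218, so h·k = 1.218.

1.22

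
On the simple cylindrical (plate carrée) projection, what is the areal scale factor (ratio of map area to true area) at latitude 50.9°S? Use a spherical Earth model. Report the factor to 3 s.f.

For the equirectangular projection with φ₀ = 0 (plate carrée), h = 1 along meridians and k = sec φ along parallels.
Areal scale = h·k = 1 × sec φ; at 50.9°, h = 1.000, k = 1.586, so h·k = 1.586.

1.59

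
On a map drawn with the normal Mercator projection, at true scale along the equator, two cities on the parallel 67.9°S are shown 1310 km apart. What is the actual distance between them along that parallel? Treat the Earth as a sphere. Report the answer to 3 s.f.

493 km

For Mercator, h = k = sec φ (a conformal cylindrical projection has a single point scale, 1/cos φ).
Along the parallel at 67.9°, map distances are exaggerated by k = sec 67.9° = 2.658.
True distance = 1310 / 2.658 = 1310 × cos 67.9° ≈ 493 km.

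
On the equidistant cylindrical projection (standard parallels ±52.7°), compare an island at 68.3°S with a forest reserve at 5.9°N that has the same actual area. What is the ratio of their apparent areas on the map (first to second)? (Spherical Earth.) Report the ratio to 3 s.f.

With standard parallel φ₀ = 52.7°, the equirectangular projection gives x = Rλ cos φ₀, y = Rφ, so h = 1 and k = cos 52.7° / cos φ.
Areal scale at 68.3°: h·k = 1.000 × 1.639 = 1.639.
Areal scale at 5.9°: h·k = 1.000 × 0.6092 = 0.6092.
Ratio = 1.639/0.6092 ≈ 2.69.

2.69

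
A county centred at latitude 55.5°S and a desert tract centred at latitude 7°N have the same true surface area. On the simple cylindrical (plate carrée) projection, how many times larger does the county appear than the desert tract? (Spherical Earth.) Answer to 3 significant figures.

Plate carrée maps x = Rλ, y = Rφ. The meridian scale is h = 1 and the parallel scale is k = 1/cos φ = sec φ.
Areal scale at 55.5°: h·k = 1.000 × 1.766 = 1.766.
Areal scale at 7°: h·k = 1.000 × 1.008 = 1.008.
Ratio = 1.766/1.008 ≈ 1.75.

1.75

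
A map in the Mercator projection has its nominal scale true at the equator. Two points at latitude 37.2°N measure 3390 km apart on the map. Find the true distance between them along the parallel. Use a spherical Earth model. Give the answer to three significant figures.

The Mercator projection is conformal; its linear scale factor is the same in every direction and equals sec φ = 1/cos φ.
Along the parallel at 37.2°, map distances are exaggerated by k = sec 37.2° = 1.255.
True distance = 3390 / 1.255 = 3390 × cos 37.2° ≈ 2700 km.

2700 km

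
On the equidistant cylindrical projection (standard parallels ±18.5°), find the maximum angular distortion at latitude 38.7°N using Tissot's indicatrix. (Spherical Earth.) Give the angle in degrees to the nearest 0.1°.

11.1°

With standard parallel φ₀ = 18.5°, the equirectangular projection gives x = Rλ cos φ₀, y = Rφ, so h = 1 and k = cos 18.5° / cos φ.
At 38.7°: h = 1.000, k = 1.215; principal scales a = 1.215, b = 1.000.
sin(ω/2) = (a − b)/(a + b) = 0.2151/2.215 = 0.09712, so ω = 2 arcsin(0.09712) ≈ 11.1°.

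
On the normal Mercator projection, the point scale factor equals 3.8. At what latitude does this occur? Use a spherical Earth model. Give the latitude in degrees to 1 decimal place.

74.7°

Mercator scale is k = sec φ = 1/cos φ.
1/cos φ = 3.8  ⇒  cos φ = 0.2632  ⇒  φ = arccos(0.2632) ≈ 74.7°.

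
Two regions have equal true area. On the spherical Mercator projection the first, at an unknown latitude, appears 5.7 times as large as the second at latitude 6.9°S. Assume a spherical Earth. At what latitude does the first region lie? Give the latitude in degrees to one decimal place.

65.4°

On Mercator, (apparent₁)/(apparent₂) = sec²φ₁ / sec²φ₂ when true areas are equal.
cos²φ₂ / cos²φ₁ = 5.7  ⇒  cos φ₁ = cos 6.9° / √5.7 = 0.9928/2.387 = 0.4158.
φ₁ = arccos(0.4158) ≈ 65.4°.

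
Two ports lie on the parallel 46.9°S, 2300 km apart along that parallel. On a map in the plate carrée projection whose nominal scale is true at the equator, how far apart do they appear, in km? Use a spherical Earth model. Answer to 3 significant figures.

3370 km

Plate carrée maps x = Rλ, y = Rφ. The meridian scale is h = 1 and the parallel scale is k = 1/cos φ = sec φ.
Along the parallel, k = sec 46.9° = 1/0.6833 = 1.464.
Map distance = 2300 × 1.464 ≈ 3370 km.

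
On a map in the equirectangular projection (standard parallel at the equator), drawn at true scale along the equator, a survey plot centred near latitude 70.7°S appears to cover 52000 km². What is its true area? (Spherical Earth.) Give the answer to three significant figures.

17200 km²

For the equirectangular projection with φ₀ = 0 (plate carrée), h = 1 along meridians and k = sec φ along parallels.
Areal scale = h·k = 1 × sec φ; at 70.7°, h = 1.000, k = 3.026, so h·k = 3.026.
True area = apparent / (areal scale) = 52000 / 3.026 ≈ 17200 km².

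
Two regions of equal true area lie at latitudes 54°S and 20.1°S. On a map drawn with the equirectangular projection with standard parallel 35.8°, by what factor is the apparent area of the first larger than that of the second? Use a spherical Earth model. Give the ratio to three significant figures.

In the equirectangular projection with standard parallel φ₀ = 35.8° (x = Rλ cos φ₀, y = Rφ), meridians are true-scale (h = 1) and the parallel scale is k = cos φ₀ / cos φ.
Areal scale at 54°: h·k = 1.000 × 1.380 = 1.380.
Areal scale at 20.1°: h·k = 1.000 × 0.8637 = 0.8637.
Ratio = 1.380/0.8637 ≈ 1.60.

1.60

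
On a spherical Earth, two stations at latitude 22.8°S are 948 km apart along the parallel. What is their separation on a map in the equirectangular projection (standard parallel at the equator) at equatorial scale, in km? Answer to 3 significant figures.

In the plate carrée (x = Rλ, y = Rφ), meridians are true-scale (h = 1) and parallels are stretched by k = sec φ.
Along the parallel, k = sec 22.8° = 1/0.9219 = 1.085.
Map distance = 948 × 1.085 ≈ 1030 km.

1030 km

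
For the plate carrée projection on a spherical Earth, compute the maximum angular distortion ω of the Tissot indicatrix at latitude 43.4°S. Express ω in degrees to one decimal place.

18.2°

For the equirectangular projection with φ₀ = 0 (plate carrée), h = 1 along meridians and k = sec φ along parallels.
At 43.4°: h = 1.000, k = 1.376; principal scales a = 1.376, b = 1.000.
sin(ω/2) = (a − b)/(a + b) = 0.3763/2.376 = 0.1584, so ω = 2 arcsin(0.1584) ≈ 18.2°.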